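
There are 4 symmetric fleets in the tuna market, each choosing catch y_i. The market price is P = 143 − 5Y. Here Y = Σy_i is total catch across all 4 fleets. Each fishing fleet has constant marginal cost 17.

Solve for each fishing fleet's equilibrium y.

5.04

A representative fishing fleet's profit is π_i = y_i(143 − 5Y) − 17y_i, with Y = y_i + Σ_{j≠i} y_j.
First-order condition: 126 − 10y_i − 5Σ_{j≠i} y_j = 0.
With identical fishing fleets, set every y_j = y: then 126 − 10y − 15y = 0, i.e. y = 126/25 = 5.04.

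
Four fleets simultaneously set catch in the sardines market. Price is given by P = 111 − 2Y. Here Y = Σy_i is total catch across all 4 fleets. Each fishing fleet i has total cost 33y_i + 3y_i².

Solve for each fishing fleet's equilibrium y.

4.875

A representative fishing fleet's profit is π_i = y_i(111 − 2Y) − 33y_i − 3y_i², with Y = y_i + Σ_{j≠i} y_j.
First-order condition: 78 − 10y_i − 2Σ_{j≠i} y_j = 0.
With identical fishing fleets, set every y_j = y: then 78 − 10y − 6y = 0, i.e. y = 78/16 = 4.875.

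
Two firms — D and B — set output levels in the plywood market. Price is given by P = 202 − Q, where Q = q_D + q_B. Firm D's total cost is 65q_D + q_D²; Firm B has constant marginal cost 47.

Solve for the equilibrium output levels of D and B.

17, 69

Firm D's profit: π = q_D(202 − (q_D + q_B)) − 65q_D − q_D².
∂π/∂q_D = 137 − 4q_D − q_B = 0, so q_D = 34.25 − 0.25q_B.
For B: ∂π/∂q_B = 155 − 2q_B − q_D = 0 ⇒ q_B = 77.5 − 0.5q_D.
Solving the two reaction functions simultaneously: (1 − (−0.25)(−0.5))q_D = 34.25 − 0.25·77.5, so 0.875q_D = 14.875 and q_D = 17.
Then q_B = 77.5 − 0.5·17 = 69.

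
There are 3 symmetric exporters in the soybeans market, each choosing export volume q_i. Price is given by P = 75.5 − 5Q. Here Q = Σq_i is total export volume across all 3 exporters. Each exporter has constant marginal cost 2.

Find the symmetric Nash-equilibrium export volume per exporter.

3.675

A representative exporter's profit is π_i = q_i(75.5 − 5Q) − 2q_i, with Q = q_i + Σ_{j≠i} q_j.
First-order condition: 73.5 − 10q_i − 5Σ_{j≠i} q_j = 0.
In a symmetric equilibrium every exporter chooses the same q, so Σ_{j≠i} q_j = 2q. The condition becomes 73.5 − 20q = 0, giving q = 73.5/20 = 3.675.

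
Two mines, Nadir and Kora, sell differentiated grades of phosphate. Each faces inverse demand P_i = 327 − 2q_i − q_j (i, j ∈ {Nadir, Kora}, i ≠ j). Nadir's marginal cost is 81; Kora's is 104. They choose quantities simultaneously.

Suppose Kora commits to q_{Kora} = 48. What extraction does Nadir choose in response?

Mine Nadir's profit: π = q_{Nadir}(327 − 2q_{Nadir} − q_{Kora}) − 81q_{Nadir}.
∂π/∂q_{Nadir} = 246 − 4q_{Nadir} − q_{Kora} = 0 ⇒ q_{Nadir} = 61.5 − 0.25q_{Kora}.
At q_{Kora} = 48: q_{Nadir} = 61.5 − 0.25·48 = 49.5.

49.5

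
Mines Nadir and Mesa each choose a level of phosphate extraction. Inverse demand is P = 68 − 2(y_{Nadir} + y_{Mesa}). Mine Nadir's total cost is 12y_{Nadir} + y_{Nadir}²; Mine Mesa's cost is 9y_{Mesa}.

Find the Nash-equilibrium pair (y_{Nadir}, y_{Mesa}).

Mine Nadir's profit: π = y_{Nadir}(68 − 2(y_{Nadir} + y_{Mesa})) − 12y_{Nadir} − y_{Nadir}².
∂π/∂y_{Nadir} = 56 − 6y_{Nadir} − 2y_{Mesa} = 0, so y_{Nadir} = 28/3 − (1/3)y_{Mesa}.
For Mesa: ∂π/∂y_{Mesa} = 59 − 4y_{Mesa} − 2y_{Nadir} = 0 ⇒ y_{Mesa} = 14.75 − 0.5y_{Nadir}.
Plugging y_{Mesa} into Nadir's best response: y_{Nadir} = 28/3 − (1/3)(14.75 − 0.5y_{Nadir}) ⇒ (5/6)y_{Nadir} = 53/12, so y_{Nadir} = 5.3.
Then y_{Mesa} = 14.75 − 0.5·5.3 = 12.1.

5.3, 12.1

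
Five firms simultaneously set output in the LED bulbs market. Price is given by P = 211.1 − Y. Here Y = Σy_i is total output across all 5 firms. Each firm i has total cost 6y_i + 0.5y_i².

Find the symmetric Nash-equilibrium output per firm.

A representative firm's profit is π_i = y_i(211.1 − Y) − 6y_i − 0.5y_i², with Y = y_i + Σ_{j≠i} y_j.
First-order condition: 205.1 − 3y_i − Σ_{j≠i} y_j = 0.
With identical firms, set every y_j = y: then 205.1 − 3y − 4y = 0, i.e. y = 205.1/7 = 29.3.

29.3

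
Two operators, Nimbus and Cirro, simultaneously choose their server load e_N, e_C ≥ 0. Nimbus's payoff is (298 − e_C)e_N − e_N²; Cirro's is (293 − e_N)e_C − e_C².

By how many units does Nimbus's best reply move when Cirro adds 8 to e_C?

Expanding Nimbus's payoff: 298e_N − e_Ce_N − e_N².
∂π/∂e_N = 298 − e_C − 2e_N = 0, so e_N = 149 − 0.5e_C.
The reaction-function slope is −0.5, so an 8-unit rise in e_C moves e_N by −0.5 × 8 = −4. Nimbus's best response falls — the actions are strategic substitutes.

-4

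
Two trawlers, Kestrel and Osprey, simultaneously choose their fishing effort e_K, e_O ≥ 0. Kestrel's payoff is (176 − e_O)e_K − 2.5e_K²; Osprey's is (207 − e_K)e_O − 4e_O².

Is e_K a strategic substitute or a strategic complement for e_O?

Expanding Kestrel's payoff: 176e_K − e_Oe_K − 2.5e_K².
∂π/∂e_K = 176 − e_O − 5e_K = 0, so e_K = 35.2 − 0.2e_O.
The best-response slope de_K/de_O = −0.2 < 0: the reaction function is downward-sloping, so the choices are strategic substitutes.

strategic substitutes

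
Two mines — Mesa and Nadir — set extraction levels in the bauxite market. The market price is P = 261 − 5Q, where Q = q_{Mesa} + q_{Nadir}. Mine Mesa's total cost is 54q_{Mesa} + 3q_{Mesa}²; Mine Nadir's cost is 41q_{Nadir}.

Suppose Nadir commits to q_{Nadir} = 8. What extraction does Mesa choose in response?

Mine Mesa's profit: π = q_{Mesa}(261 − 5(q_{Mesa} + q_{Nadir})) − 54q_{Mesa} − 3q_{Mesa}².
∂π/∂q_{Mesa} = 207 − 16q_{Mesa} − 5q_{Nadir} = 0, so q_{Mesa} = 12.9375 − 0.3125q_{Nadir}.
At q_{Nadir} = 8: q_{Mesa} = 12.9375 − 0.3125·8 = 10.4375.

10.4375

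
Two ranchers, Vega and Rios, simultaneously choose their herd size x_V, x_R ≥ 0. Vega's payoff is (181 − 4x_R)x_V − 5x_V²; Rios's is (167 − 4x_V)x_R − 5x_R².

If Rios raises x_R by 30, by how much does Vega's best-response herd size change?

Expanding Vega's payoff: 181x_V − 4x_Rx_V − 5x_V².
∂π/∂x_V = 181 − 4x_R − 10x_V = 0, so x_V = 18.1 − 0.4x_R.
The reaction-function slope is −0.4, so a 30-unit rise in x_R moves x_V by −0.4 × 30 = −12. Vega's best response falls — the actions are strategic substitutes.

-12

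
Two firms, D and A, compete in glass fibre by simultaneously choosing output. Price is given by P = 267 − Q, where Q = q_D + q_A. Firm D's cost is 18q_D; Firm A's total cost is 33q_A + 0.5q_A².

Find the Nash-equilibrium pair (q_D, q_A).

Firm D's profit: π = q_D(267 − (q_D + q_A)) − 18q_D.
∂π/∂q_D = 249 − 2q_D − q_A = 0, so q_D = 124.5 − 0.5q_A.
For A: ∂π/∂q_A = 234 − 3q_A − q_D = 0 ⇒ q_A = 78 − (1/3)q_D.
Substituting the second reaction function into the first: q_D = 124.5 − 0.5(78 − (1/3)q_D), which gives (5/6)q_D = 85.5 ⇒ q_D = 102.6.
Then q_A = 78 − (1/3)·102.6 = 43.8.

102.6, 43.8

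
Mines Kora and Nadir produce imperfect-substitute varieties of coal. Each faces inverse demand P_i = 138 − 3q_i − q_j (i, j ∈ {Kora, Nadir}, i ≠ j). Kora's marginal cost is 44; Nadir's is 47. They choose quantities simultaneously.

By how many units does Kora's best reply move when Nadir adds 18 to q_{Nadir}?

Mine Kora's profit: π = q_{Kora}(138 − 3q_{Kora} − q_{Nadir}) − 44q_{Kora}.
∂π/∂q_{Kora} = 94 − 6q_{Kora} − q_{Nadir} = 0 ⇒ q_{Kora} = 47/3 − (1/6)q_{Nadir}.
The reaction-function slope is −1/6, so an 18-unit rise in q_{Nadir} moves q_{Kora} by −1/6 × 18 = −3. Kora's best response falls — the actions are strategic substitutes.

-3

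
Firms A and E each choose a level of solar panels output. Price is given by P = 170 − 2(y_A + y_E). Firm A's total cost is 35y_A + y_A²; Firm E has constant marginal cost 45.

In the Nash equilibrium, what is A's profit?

630.75

Firm A's profit: π = y_A(170 − 2(y_A + y_E)) − 35y_A − y_A².
∂π/∂y_A = 135 − 6y_A − 2y_E = 0, so y_A = 22.5 − (1/3)y_E.
For E: ∂π/∂y_E = 125 − 4y_E − 2y_A = 0 ⇒ y_E = 31.25 − 0.5y_A.
Solving the two reaction functions simultaneously: (1 − (−1/3)(−0.5))y_A = 22.5 − (1/3)·31.25, so (5/6)y_A = 145/12 and y_A = 14.5.
Then y_E = 31.25 − 0.5·14.5 = 24.
Price P = 170 − 2·38.5 = 93.
A's profit: (93 − 35)·14.5 − (14.5)² = 630.75.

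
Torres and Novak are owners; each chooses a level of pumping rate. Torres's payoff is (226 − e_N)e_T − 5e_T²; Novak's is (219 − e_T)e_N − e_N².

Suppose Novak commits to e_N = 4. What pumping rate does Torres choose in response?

22.2

Expanding Torres's payoff: 226e_T − e_Ne_T − 5e_T².
∂π/∂e_T = 226 − e_N − 10e_T = 0, so e_T = 22.6 − 0.1e_N.
At e_N = 4: e_T = 22.6 − 0.1·4 = 22.2.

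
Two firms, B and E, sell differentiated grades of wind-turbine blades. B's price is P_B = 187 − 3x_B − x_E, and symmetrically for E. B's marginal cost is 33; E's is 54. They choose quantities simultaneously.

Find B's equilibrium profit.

1532.28

Firm B's profit: π = x_B(187 − 3x_B − x_E) − 33x_B.
∂π/∂x_B = 154 − 6x_B − x_E = 0 ⇒ x_B = 77/3 − (1/6)x_E.
Similarly x_E = 133/6 − (1/6)x_B.
Plugging x_E into B's best response: x_B = 77/3 − (1/6)(133/6 − (1/6)x_B) ⇒ (35/36)x_B = 791/36, so x_B = 22.6.
Then x_E = 133/6 − (1/6)·22.6 = 18.4.
P_B = 187 − 3·22.6 − 18.4 = 100.8.
Profit = (100.8 − 33)·22.6 = 1532.28.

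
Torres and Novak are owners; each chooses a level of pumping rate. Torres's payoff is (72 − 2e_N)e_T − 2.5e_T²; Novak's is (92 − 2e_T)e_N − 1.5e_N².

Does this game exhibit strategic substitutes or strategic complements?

Expanding Torres's payoff: 72e_T − 2e_Ne_T − 2.5e_T².
∂π/∂e_T = 72 − 2e_N − 5e_T = 0, so e_T = 14.4 − 0.4e_N.
The best-response slope de_T/de_N = −0.4 < 0: the reaction function is downward-sloping, so the choices are strategic substitutes.

strategic substitutes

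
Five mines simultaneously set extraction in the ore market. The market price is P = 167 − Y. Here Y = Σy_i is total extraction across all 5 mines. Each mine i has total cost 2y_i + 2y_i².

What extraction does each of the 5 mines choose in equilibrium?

16.5

A representative mine's profit is π_i = y_i(167 − Y) − 2y_i − 2y_i², with Y = y_i + Σ_{j≠i} y_j.
First-order condition: 165 − 6y_i − Σ_{j≠i} y_j = 0.
Imposing symmetry (y_j = y for all j) turns Σ_{j≠i} y_j into 4y, so 165 = 10y and y = 16.5.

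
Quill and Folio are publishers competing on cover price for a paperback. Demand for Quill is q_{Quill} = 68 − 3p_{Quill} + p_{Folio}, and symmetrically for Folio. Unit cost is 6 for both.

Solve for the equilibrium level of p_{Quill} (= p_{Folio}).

Quill's profit: π = (p_{Quill} − 6)(68 − 3p_{Quill} + p_{Folio}).
∂π/∂p_{Quill} = 86 − 6p_{Quill} + p_{Folio} = 0 ⇒ p_{Quill} = 43/3 + (1/6)p_{Folio}.
Setting p_{Quill} = p_{Folio} in the reaction function: p_{Quill} = 43/3 + (1/6)p_{Quill}, so p_{Quill} = (43/3) / (5/6) = 17.2.

17.2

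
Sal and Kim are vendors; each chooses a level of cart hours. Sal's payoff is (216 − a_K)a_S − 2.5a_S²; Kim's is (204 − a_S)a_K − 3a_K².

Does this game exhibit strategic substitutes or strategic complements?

Expanding Sal's payoff: 216a_S − a_Ka_S − 2.5a_S².
∂π/∂a_S = 216 − a_K − 5a_S = 0, so a_S = 43.2 − 0.2a_K.
The best-response slope da_S/da_K = −0.2 < 0: the reaction function is downward-sloping, so the choices are strategic substitutes.

strategic substitutes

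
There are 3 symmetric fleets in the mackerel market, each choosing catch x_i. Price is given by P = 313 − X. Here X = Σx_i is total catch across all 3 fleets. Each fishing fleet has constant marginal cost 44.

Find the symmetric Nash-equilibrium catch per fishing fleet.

67.25

A representative fishing fleet's profit is π_i = x_i(313 − X) − 44x_i, with X = x_i + Σ_{j≠i} x_j.
First-order condition: 269 − 2x_i − Σ_{j≠i} x_j = 0.
Imposing symmetry (x_j = x for all j) turns Σ_{j≠i} x_j into 2x, so 269 = 4x and x = 67.25.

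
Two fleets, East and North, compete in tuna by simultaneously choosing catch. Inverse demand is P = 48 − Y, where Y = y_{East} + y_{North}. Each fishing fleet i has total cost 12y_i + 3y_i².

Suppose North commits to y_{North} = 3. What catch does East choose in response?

4.125

Fishing fleet East's profit: π = y_{East}(48 − (y_{East} + y_{North})) − 12y_{East} − 3y_{East}².
∂π/∂y_{East} = 36 − 8y_{East} − y_{North} = 0, so y_{East} = 4.5 − 0.125y_{North}.
At y_{North} = 3: y_{East} = 4.5 − 0.125·3 = 4.125.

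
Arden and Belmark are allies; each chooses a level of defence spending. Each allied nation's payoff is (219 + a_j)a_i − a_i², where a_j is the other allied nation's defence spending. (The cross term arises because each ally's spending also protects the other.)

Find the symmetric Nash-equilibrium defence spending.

219

Arden's payoff is (219 + a_B)a_A − a_A².
∂π/∂a_A = 219 + a_B − 2a_A = 0, so a_A = 109.5 + 0.5a_B.
Setting a_A = a_B in the reaction function: a_A = 109.5 + 0.5a_A, so a_A = 109.5 / 0.5 = 219.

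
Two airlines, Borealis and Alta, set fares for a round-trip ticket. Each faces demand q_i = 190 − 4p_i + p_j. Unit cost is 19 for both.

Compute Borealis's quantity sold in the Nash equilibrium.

Borealis's profit: π = (p_{Borealis} − 19)(190 − 4p_{Borealis} + p_{Alta}).
∂π/∂p_{Borealis} = 266 − 8p_{Borealis} + p_{Alta} = 0 ⇒ p_{Borealis} = 33.25 + 0.125p_{Alta}.
The game is symmetric, so in equilibrium p_{Alta} = p_{Borealis}: the reaction function gives 0.875p_{Borealis} = 33.25, hence p_{Borealis} = 38.
q_{Borealis} = 190 − 4·38 + 38 = 76.

76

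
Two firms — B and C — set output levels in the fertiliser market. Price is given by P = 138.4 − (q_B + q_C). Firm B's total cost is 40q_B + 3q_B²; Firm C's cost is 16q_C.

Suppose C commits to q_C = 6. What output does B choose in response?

Firm B's profit: π = q_B(138.4 − (q_B + q_C)) − 40q_B − 3q_B².
∂π/∂q_B = 98.4 − 8q_B − q_C = 0, so q_B = 12.3 − 0.125q_C.
At q_C = 6: q_B = 12.3 − 0.125·6 = 11.55.

11.55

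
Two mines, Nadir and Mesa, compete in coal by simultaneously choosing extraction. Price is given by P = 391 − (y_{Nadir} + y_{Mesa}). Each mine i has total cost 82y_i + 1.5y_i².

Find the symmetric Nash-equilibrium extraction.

Mine Nadir's profit: π = y_{Nadir}(391 − (y_{Nadir} + y_{Mesa})) − 82y_{Nadir} − 1.5y_{Nadir}².
∂π/∂y_{Nadir} = 309 − 5y_{Nadir} − y_{Mesa} = 0, so y_{Nadir} = 61.8 − 0.2y_{Mesa}.
By symmetry y_{Mesa} = y_{Nadir}; substituting into the reaction function, 1.2y_{Nadir} = 61.8 and y_{Nadir} = 51.5.

51.5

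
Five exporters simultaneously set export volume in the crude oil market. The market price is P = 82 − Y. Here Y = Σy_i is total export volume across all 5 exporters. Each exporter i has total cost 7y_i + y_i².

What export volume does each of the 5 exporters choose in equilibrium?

9.375

A representative exporter's profit is π_i = y_i(82 − Y) − 7y_i − y_i², with Y = y_i + Σ_{j≠i} y_j.
First-order condition: 75 − 4y_i − Σ_{j≠i} y_j = 0.
Imposing symmetry (y_j = y for all j) turns Σ_{j≠i} y_j into 4y, so 75 = 8y and y = 9.375.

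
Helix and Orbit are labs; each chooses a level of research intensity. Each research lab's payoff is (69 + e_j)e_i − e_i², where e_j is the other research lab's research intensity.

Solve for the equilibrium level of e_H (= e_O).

Helix's payoff is (69 + e_O)e_H − e_H².
∂π/∂e_H = 69 + e_O − 2e_H = 0, so e_H = 34.5 + 0.5e_O.
By symmetry e_O = e_H; substituting into the reaction function, 0.5e_H = 34.5 and e_H = 69.

69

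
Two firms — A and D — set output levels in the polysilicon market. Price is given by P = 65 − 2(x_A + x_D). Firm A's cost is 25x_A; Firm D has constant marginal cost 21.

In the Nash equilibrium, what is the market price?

Firm A's profit: π = x_A(65 − 2(x_A + x_D)) − 25x_A.
∂π/∂x_A = 40 − 4x_A − 2x_D = 0, so x_A = 10 − 0.5x_D.
By the same steps for D: x_D = 11 − 0.5x_A.
Plugging x_D into A's best response: x_A = 10 − 0.5(11 − 0.5x_A) ⇒ 0.75x_A = 4.5, so x_A = 6.
Then x_D = 11 − 0.5·6 = 8.
Equilibrium price: P = 65 − 2·14 = 37.

37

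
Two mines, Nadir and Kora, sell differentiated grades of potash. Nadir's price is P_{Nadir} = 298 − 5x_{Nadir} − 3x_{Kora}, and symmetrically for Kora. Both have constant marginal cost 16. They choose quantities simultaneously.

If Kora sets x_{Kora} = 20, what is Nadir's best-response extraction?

22.2

Mine Nadir's profit: π = x_{Nadir}(298 − 5x_{Nadir} − 3x_{Kora}) − 16x_{Nadir}.
∂π/∂x_{Nadir} = 282 − 10x_{Nadir} − 3x_{Kora} = 0 ⇒ x_{Nadir} = 28.2 − 0.3x_{Kora}.
At x_{Kora} = 20: x_{Nadir} = 28.2 − 0.3·20 = 22.2.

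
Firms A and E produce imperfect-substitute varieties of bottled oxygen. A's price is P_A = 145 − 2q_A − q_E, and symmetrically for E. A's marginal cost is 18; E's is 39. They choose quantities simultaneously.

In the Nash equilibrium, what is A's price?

71.6

Firm A's profit: π = q_A(145 − 2q_A − q_E) − 18q_A.
∂π/∂q_A = 127 − 4q_A − q_E = 0 ⇒ q_A = 31.75 − 0.25q_E.
Similarly q_E = 26.5 − 0.25q_A.
Plugging q_E into A's best response: q_A = 31.75 − 0.25(26.5 − 0.25q_A) ⇒ 0.9375q_A = 25.125, so q_A = 26.8.
Then q_E = 26.5 − 0.25·26.8 = 19.8.
P_A = 145 − 2·26.8 − 19.8 = 71.6.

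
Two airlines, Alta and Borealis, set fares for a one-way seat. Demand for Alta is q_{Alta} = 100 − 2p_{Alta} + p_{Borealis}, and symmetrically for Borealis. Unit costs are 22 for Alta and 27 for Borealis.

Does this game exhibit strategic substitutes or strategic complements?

strategic complements

Alta's profit: π = (p_{Alta} − 22)(100 − 2p_{Alta} + p_{Borealis}).
∂π/∂p_{Alta} = 144 − 4p_{Alta} + p_{Borealis} = 0 ⇒ p_{Alta} = 36 + 0.25p_{Borealis}.
The best-response slope dp_{Alta}/dp_{Borealis} = 0.25 > 0: the reaction function is upward-sloping, so the choices are strategic complements.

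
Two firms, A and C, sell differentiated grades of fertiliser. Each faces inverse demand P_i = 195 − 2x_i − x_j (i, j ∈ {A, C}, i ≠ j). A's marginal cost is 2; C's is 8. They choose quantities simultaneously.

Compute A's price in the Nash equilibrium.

80

Firm A's profit: π = x_A(195 − 2x_A − x_C) − 2x_A.
∂π/∂x_A = 193 − 4x_A − x_C = 0 ⇒ x_A = 48.25 − 0.25x_C.
Similarly x_C = 46.75 − 0.25x_A.
Solving the two reaction functions simultaneously: (1 − (−0.25)(−0.25))x_A = 48.25 − 0.25·46.75, so 0.9375x_A = 36.5625 and x_A = 39.
Then x_C = 46.75 − 0.25·39 = 37.
P_A = 195 − 2·39 − 37 = 80.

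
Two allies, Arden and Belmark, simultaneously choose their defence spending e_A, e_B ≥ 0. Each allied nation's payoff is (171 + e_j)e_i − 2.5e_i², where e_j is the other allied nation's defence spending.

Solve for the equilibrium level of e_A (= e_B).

42.75

Arden's payoff is (171 + e_B)e_A − 2.5e_A².
∂π/∂e_A = 171 + e_B − 5e_A = 0, so e_A = 34.2 + 0.2e_B.
Setting e_A = e_B in the reaction function: e_A = 34.2 + 0.2e_A, so e_A = 34.2 / 0.8 = 42.75.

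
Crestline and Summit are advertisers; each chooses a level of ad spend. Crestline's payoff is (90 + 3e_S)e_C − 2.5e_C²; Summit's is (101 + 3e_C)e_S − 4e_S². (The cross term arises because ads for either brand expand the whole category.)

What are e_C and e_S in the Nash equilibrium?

Expanding Crestline's payoff: 90e_C + 3e_Se_C − 2.5e_C².
∂π/∂e_C = 90 + 3e_S − 5e_C = 0, so e_C = 18 + 0.6e_S.
Likewise for Summit: e_S = 12.625 + 0.375e_C.
Plugging e_S into Crestline's best response: e_C = 18 + 0.6(12.625 + 0.375e_C) ⇒ 0.775e_C = 25.575, so e_C = 33.
Then e_S = 12.625 + 0.375·33 = 25.

33, 25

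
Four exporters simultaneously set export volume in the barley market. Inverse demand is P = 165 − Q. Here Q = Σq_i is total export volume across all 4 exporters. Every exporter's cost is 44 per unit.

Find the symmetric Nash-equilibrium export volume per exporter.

A representative exporter's profit is π_i = q_i(165 − Q) − 44q_i, with Q = q_i + Σ_{j≠i} q_j.
First-order condition: 121 − 2q_i − Σ_{j≠i} q_j = 0.
Imposing symmetry (q_j = q for all j) turns Σ_{j≠i} q_j into 3q, so 121 = 5q and q = 24.2.

24.2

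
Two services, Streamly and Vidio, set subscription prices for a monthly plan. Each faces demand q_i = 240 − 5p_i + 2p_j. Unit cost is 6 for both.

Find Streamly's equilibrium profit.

3850.3125

Streamly's profit: π = (p_{Streamly} − 6)(240 − 5p_{Streamly} + 2p_{Vidio}).
∂π/∂p_{Streamly} = 270 − 10p_{Streamly} + 2p_{Vidio} = 0 ⇒ p_{Streamly} = 27 + 0.2p_{Vidio}.
Setting p_{Streamly} = p_{Vidio} in the reaction function: p_{Streamly} = 27 + 0.2p_{Streamly}, so p_{Streamly} = 27 / 0.8 = 33.75.
q_{Streamly} = 240 − 5·33.75 + 2·33.75 = 138.75.
Profit = (33.75 − 6)·138.75 = 3850.3125.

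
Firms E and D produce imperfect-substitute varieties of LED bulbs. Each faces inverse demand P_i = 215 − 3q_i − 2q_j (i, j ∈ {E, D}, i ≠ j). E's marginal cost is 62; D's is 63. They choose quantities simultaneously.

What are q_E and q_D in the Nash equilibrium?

Firm E's profit: π = q_E(215 − 3q_E − 2q_D) − 62q_E.
∂π/∂q_E = 153 − 6q_E − 2q_D = 0 ⇒ q_E = 25.5 − (1/3)q_D.
Similarly q_D = 76/3 − (1/3)q_E.
Solving the two reaction functions simultaneously: (1 − (−1/3)(−1/3))q_E = 25.5 − (1/3)·(76/3), so (8/9)q_E = 307/18 and q_E = 19.1875.
Then q_D = 76/3 − (1/3)·19.1875 = 18.9375.

19.1875, 18.9375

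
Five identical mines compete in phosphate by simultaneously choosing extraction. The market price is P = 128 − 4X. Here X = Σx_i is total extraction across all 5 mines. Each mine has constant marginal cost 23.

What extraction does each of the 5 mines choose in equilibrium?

A representative mine's profit is π_i = x_i(128 − 4X) − 23x_i, with X = x_i + Σ_{j≠i} x_j.
First-order condition: 105 − 8x_i − 4Σ_{j≠i} x_j = 0.
With identical mines, set every x_j = x: then 105 − 8x − 16x = 0, i.e. x = 105/24 = 4.375.

4.375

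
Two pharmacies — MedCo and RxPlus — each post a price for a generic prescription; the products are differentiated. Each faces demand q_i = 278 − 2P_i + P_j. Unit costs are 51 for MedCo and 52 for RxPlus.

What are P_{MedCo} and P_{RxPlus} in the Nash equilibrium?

126.8, 127.2

MedCo's profit: π = (P_{MedCo} − 51)(278 − 2P_{MedCo} + P_{RxPlus}).
∂π/∂P_{MedCo} = 380 − 4P_{MedCo} + P_{RxPlus} = 0 ⇒ P_{MedCo} = 95 + 0.25P_{RxPlus}.
Similarly P_{RxPlus} = 95.5 + 0.25P_{MedCo}.
Substituting the second reaction function into the first: P_{MedCo} = 95 + 0.25(95.5 + 0.25P_{MedCo}), which gives 0.9375P_{MedCo} = 118.875 ⇒ P_{MedCo} = 126.8.
Then P_{RxPlus} = 95.5 + 0.25·126.8 = 127.2.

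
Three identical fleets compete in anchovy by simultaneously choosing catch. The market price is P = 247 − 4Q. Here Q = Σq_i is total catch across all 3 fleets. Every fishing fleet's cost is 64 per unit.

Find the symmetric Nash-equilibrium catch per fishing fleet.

11.4375

A representative fishing fleet's profit is π_i = q_i(247 − 4Q) − 64q_i, with Q = q_i + Σ_{j≠i} q_j.
First-order condition: 183 − 8q_i − 4Σ_{j≠i} q_j = 0.
In a symmetric equilibrium every fishing fleet chooses the same q, so Σ_{j≠i} q_j = 2q. The condition becomes 183 − 16q = 0, giving q = 183/16 = 11.4375.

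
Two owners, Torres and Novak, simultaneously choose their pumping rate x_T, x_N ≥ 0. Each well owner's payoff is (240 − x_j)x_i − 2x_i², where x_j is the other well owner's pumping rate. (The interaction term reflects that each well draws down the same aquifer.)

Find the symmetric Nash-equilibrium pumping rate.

Torres's payoff is (240 − x_N)x_T − 2x_T².
∂π/∂x_T = 240 − x_N − 4x_T = 0, so x_T = 60 − 0.25x_N.
The game is symmetric, so in equilibrium x_N = x_T: the reaction function gives 1.25x_T = 60, hence x_T = 48.

48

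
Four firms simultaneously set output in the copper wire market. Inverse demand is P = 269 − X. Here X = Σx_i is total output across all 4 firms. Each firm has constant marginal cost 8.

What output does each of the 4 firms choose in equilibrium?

A representative firm's profit is π_i = x_i(269 − X) − 8x_i, with X = x_i + Σ_{j≠i} x_j.
First-order condition: 261 − 2x_i − Σ_{j≠i} x_j = 0.
Imposing symmetry (x_j = x for all j) turns Σ_{j≠i} x_j into 3x, so 261 = 5x and x = 52.2.

52.2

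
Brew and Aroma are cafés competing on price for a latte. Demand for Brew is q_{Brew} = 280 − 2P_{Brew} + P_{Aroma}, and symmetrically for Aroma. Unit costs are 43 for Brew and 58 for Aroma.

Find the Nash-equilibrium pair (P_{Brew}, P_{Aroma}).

124, 130

Brew's profit: π = (P_{Brew} − 43)(280 − 2P_{Brew} + P_{Aroma}).
∂π/∂P_{Brew} = 366 − 4P_{Brew} + P_{Aroma} = 0 ⇒ P_{Brew} = 91.5 + 0.25P_{Aroma}.
Similarly P_{Aroma} = 99 + 0.25P_{Brew}.
Substituting the second reaction function into the first: P_{Brew} = 91.5 + 0.25(99 + 0.25P_{Brew}), which gives 0.9375P_{Brew} = 116.25 ⇒ P_{Brew} = 124.
Then P_{Aroma} = 99 + 0.25·124 = 130.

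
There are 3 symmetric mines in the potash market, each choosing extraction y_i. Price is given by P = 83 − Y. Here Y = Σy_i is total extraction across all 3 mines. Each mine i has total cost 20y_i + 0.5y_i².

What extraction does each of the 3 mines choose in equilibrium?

A representative mine's profit is π_i = y_i(83 − Y) − 20y_i − 0.5y_i², with Y = y_i + Σ_{j≠i} y_j.
First-order condition: 63 − 3y_i − Σ_{j≠i} y_j = 0.
In a symmetric equilibrium every mine chooses the same y, so Σ_{j≠i} y_j = 2y. The condition becomes 63 − 5y = 0, giving y = 63/5 = 12.6.

12.6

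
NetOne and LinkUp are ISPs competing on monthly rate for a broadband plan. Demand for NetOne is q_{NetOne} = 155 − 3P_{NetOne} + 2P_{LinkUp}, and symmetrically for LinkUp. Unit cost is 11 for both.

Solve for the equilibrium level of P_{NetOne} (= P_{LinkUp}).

NetOne's profit: π = (P_{NetOne} − 11)(155 − 3P_{NetOne} + 2P_{LinkUp}).
∂π/∂P_{NetOne} = 188 − 6P_{NetOne} + 2P_{LinkUp} = 0 ⇒ P_{NetOne} = 94/3 + (1/3)P_{LinkUp}.
Setting P_{NetOne} = P_{LinkUp} in the reaction function: P_{NetOne} = 94/3 + (1/3)P_{NetOne}, so P_{NetOne} = (94/3) / (2/3) = 47.

47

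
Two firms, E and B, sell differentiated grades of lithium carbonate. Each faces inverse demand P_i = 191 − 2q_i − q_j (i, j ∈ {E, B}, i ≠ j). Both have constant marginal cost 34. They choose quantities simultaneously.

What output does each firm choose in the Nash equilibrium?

Firm E's profit: π = q_E(191 − 2q_E − q_B) − 34q_E.
∂π/∂q_E = 157 − 4q_E − q_B = 0 ⇒ q_E = 39.25 − 0.25q_B.
By symmetry q_B = q_E; substituting into the reaction function, 1.25q_E = 39.25 and q_E = 31.4.

31.4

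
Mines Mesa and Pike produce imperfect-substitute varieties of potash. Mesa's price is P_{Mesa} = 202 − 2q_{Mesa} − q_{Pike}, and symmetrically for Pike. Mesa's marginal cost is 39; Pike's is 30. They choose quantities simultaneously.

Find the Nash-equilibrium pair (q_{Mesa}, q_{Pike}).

Mine Mesa's profit: π = q_{Mesa}(202 − 2q_{Mesa} − q_{Pike}) − 39q_{Mesa}.
∂π/∂q_{Mesa} = 163 − 4q_{Mesa} − q_{Pike} = 0 ⇒ q_{Mesa} = 40.75 − 0.25q_{Pike}.
Similarly q_{Pike} = 43 − 0.25q_{Mesa}.
Solving the two reaction functions simultaneously: (1 − (−0.25)(−0.25))q_{Mesa} = 40.75 − 0.25·43, so 0.9375q_{Mesa} = 30 and q_{Mesa} = 32.
Then q_{Pike} = 43 − 0.25·32 = 35.

32, 35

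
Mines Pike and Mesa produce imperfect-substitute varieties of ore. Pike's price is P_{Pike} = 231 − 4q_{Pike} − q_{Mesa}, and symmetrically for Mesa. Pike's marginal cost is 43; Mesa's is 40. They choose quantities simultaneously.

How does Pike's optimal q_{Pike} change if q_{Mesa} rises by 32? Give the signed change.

-4

Mine Pike's profit: π = q_{Pike}(231 − 4q_{Pike} − q_{Mesa}) − 43q_{Pike}.
∂π/∂q_{Pike} = 188 − 8q_{Pike} − q_{Mesa} = 0 ⇒ q_{Pike} = 23.5 − 0.125q_{Mesa}.
The reaction-function slope is −0.125, so a 32-unit rise in q_{Mesa} moves q_{Pike} by −0.125 × 32 = −4. Pike's best response falls — the actions are strategic substitutes.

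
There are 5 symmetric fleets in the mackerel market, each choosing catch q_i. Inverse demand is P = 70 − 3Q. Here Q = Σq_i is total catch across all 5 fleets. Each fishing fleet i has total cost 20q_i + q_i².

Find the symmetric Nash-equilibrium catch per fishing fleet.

A representative fishing fleet's profit is π_i = q_i(70 − 3Q) − 20q_i − q_i², with Q = q_i + Σ_{j≠i} q_j.
First-order condition: 50 − 8q_i − 3Σ_{j≠i} q_j = 0.
With identical fishing fleets, set every q_j = q: then 50 − 8q − 12q = 0, i.e. q = 50/20 = 2.5.

2.5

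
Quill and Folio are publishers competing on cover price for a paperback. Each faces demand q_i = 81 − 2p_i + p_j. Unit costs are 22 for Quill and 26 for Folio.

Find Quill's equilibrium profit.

Quill's profit: π = (p_{Quill} − 22)(81 − 2p_{Quill} + p_{Folio}).
∂π/∂p_{Quill} = 125 − 4p_{Quill} + p_{Folio} = 0 ⇒ p_{Quill} = 31.25 + 0.25p_{Folio}.
Similarly p_{Folio} = 33.25 + 0.25p_{Quill}.
Plugging p_{Folio} into Quill's best response: p_{Quill} = 31.25 + 0.25(33.25 + 0.25p_{Quill}) ⇒ 0.9375p_{Quill} = 39.5625, so p_{Quill} = 42.2.
Then p_{Folio} = 33.25 + 0.25·42.2 = 43.8.
q_{Quill} = 81 − 2·42.2 + 43.8 = 40.4.
Profit = (42.2 − 22)·40.4 = 816.08.

816.08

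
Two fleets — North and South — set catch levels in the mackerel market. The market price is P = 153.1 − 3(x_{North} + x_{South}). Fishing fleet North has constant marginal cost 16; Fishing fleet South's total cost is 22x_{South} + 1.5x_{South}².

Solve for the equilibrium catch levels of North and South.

Fishing fleet North's profit: π = x_{North}(153.1 − 3(x_{North} + x_{South})) − 16x_{North}.
∂π/∂x_{North} = 137.1 − 6x_{North} − 3x_{South} = 0, so x_{North} = 22.85 − 0.5x_{South}.
For South: ∂π/∂x_{South} = 131.1 − 9x_{South} − 3x_{North} = 0 ⇒ x_{South} = 437/30 − (1/3)x_{North}.
Substituting the second reaction function into the first: x_{North} = 22.85 − 0.5(437/30 − (1/3)x_{North}), which gives (5/6)x_{North} = 467/30 ⇒ x_{North} = 18.68.
Then x_{South} = 437/30 − (1/3)·18.68 = 8.34.

18.68, 8.34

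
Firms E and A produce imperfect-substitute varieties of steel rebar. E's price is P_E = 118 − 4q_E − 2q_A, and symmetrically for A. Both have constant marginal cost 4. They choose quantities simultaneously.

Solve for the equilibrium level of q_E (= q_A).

Firm E's profit: π = q_E(118 − 4q_E − 2q_A) − 4q_E.
∂π/∂q_E = 114 − 8q_E − 2q_A = 0 ⇒ q_E = 14.25 − 0.25q_A.
Setting q_E = q_A in the reaction function: q_E = 14.25 − 0.25q_E, so q_E = 14.25 / 1.25 = 11.4.

11.4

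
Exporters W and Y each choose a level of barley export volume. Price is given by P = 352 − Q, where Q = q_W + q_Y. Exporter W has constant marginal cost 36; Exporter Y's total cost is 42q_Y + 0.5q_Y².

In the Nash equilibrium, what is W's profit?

Exporter W's profit: π = q_W(352 − (q_W + q_Y)) − 36q_W.
∂π/∂q_W = 316 − 2q_W − q_Y = 0, so q_W = 158 − 0.5q_Y.
For Y: ∂π/∂q_Y = 310 − 3q_Y − q_W = 0 ⇒ q_Y = 310/3 − (1/3)q_W.
Solving the two reaction functions simultaneously: (1 − (−0.5)(−1/3))q_W = 158 − 0.5·(310/3), so (5/6)q_W = 319/3 and q_W = 127.6.
Then q_Y = 310/3 − (1/3)·127.6 = 60.8.
Price P = 352 − 188.4 = 163.6.
W's profit: (163.6 − 36)·127.6 = 16281.76.

16281.76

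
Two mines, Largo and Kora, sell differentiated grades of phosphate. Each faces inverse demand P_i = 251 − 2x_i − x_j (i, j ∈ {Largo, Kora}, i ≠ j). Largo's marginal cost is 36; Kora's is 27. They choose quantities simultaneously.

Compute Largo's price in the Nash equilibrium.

120.8

Mine Largo's profit: π = x_{Largo}(251 − 2x_{Largo} − x_{Kora}) − 36x_{Largo}.
∂π/∂x_{Largo} = 215 − 4x_{Largo} − x_{Kora} = 0 ⇒ x_{Largo} = 53.75 − 0.25x_{Kora}.
Similarly x_{Kora} = 56 − 0.25x_{Largo}.
Plugging x_{Kora} into Largo's best response: x_{Largo} = 53.75 − 0.25(56 − 0.25x_{Largo}) ⇒ 0.9375x_{Largo} = 39.75, so x_{Largo} = 42.4.
Then x_{Kora} = 56 − 0.25·42.4 = 45.4.
P_{Largo} = 251 − 2·42.4 − 45.4 = 120.8.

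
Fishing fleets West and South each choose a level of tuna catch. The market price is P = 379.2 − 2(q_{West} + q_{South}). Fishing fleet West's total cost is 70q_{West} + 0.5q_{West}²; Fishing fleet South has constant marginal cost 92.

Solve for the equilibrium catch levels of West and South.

41.4, 51.1

Fishing fleet West's profit: π = q_{West}(379.2 − 2(q_{West} + q_{South})) − 70q_{West} − 0.5q_{West}².
∂π/∂q_{West} = 309.2 − 5q_{West} − 2q_{South} = 0, so q_{West} = 61.84 − 0.4q_{South}.
For South: ∂π/∂q_{South} = 287.2 − 4q_{South} − 2q_{West} = 0 ⇒ q_{South} = 71.8 − 0.5q_{West}.
Substituting the second reaction function into the first: q_{West} = 61.84 − 0.4(71.8 − 0.5q_{West}), which gives 0.8q_{West} = 33.12 ⇒ q_{West} = 41.4.
Then q_{South} = 71.8 − 0.5·41.4 = 51.1.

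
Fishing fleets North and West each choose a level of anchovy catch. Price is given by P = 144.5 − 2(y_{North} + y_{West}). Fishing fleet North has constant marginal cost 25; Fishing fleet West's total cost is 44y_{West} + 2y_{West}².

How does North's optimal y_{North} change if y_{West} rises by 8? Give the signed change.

-4

Fishing fleet North's profit: π = y_{North}(144.5 − 2(y_{North} + y_{West})) − 25y_{North}.
∂π/∂y_{North} = 119.5 − 4y_{North} − 2y_{West} = 0, so y_{North} = 29.875 − 0.5y_{West}.
The reaction-function slope is −0.5, so an 8-unit rise in y_{West} moves y_{North} by −0.5 × 8 = −4. North's best response falls — the actions are strategic substitutes.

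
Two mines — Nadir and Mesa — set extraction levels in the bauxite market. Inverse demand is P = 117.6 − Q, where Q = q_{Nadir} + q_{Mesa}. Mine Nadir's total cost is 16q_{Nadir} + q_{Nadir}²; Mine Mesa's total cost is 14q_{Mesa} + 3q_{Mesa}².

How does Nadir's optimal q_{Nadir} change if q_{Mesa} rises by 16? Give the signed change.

-4

Mine Nadir's profit: π = q_{Nadir}(117.6 − (q_{Nadir} + q_{Mesa})) − 16q_{Nadir} − q_{Nadir}².
∂π/∂q_{Nadir} = 101.6 − 4q_{Nadir} − q_{Mesa} = 0, so q_{Nadir} = 25.4 − 0.25q_{Mesa}.
The reaction-function slope is −0.25, so a 16-unit rise in q_{Mesa} moves q_{Nadir} by −0.25 × 16 = −4. Nadir's best response falls — the actions are strategic substitutes.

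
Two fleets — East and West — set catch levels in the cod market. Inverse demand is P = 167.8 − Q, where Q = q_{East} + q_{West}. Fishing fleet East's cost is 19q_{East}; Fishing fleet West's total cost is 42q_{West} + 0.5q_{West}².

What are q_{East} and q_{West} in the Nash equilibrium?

64.12, 20.56

Fishing fleet East's profit: π = q_{East}(167.8 − (q_{East} + q_{West})) − 19q_{East}.
∂π/∂q_{East} = 148.8 − 2q_{East} − q_{West} = 0, so q_{East} = 74.4 − 0.5q_{West}.
For West: ∂π/∂q_{West} = 125.8 − 3q_{West} − q_{East} = 0 ⇒ q_{West} = 629/15 − (1/3)q_{East}.
Substituting the second reaction function into the first: q_{East} = 74.4 − 0.5(629/15 − (1/3)q_{East}), which gives (5/6)q_{East} = 1603/30 ⇒ q_{East} = 64.12.
Then q_{West} = 629/15 − (1/3)·64.12 = 20.56.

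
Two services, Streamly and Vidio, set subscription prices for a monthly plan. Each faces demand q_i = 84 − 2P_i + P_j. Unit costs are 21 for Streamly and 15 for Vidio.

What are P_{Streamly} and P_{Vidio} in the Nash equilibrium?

41.2, 38.8

Streamly's profit: π = (P_{Streamly} − 21)(84 − 2P_{Streamly} + P_{Vidio}).
∂π/∂P_{Streamly} = 126 − 4P_{Streamly} + P_{Vidio} = 0 ⇒ P_{Streamly} = 31.5 + 0.25P_{Vidio}.
Similarly P_{Vidio} = 28.5 + 0.25P_{Streamly}.
Plugging P_{Vidio} into Streamly's best response: P_{Streamly} = 31.5 + 0.25(28.5 + 0.25P_{Streamly}) ⇒ 0.9375P_{Streamly} = 38.625, so P_{Streamly} = 41.2.
Then P_{Vidio} = 28.5 + 0.25·41.2 = 38.8.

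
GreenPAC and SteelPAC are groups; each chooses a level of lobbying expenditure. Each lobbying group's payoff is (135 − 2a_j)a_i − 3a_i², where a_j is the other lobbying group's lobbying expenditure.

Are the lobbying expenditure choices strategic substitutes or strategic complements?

GreenPAC's payoff is (135 − 2a_S)a_G − 3a_G².
∂π/∂a_G = 135 − 2a_S − 6a_G = 0, so a_G = 22.5 − (1/3)a_S.
The best-response slope da_G/da_S = −1/3 < 0: the reaction function is downward-sloping, so the choices are strategic substitutes.

strategic substitutes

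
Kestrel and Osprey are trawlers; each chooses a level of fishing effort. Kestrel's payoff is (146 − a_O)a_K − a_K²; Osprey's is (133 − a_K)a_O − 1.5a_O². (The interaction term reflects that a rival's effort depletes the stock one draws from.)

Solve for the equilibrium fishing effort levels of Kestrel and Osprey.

61, 24

Expanding Kestrel's payoff: 146a_K − a_Oa_K − a_K².
∂π/∂a_K = 146 − a_O − 2a_K = 0, so a_K = 73 − 0.5a_O.
Likewise for Osprey: a_O = 133/3 − (1/3)a_K.
Plugging a_O into Kestrel's best response: a_K = 73 − 0.5(133/3 − (1/3)a_K) ⇒ (5/6)a_K = 305/6, so a_K = 61.
Then a_O = 133/3 − (1/3)·61 = 24.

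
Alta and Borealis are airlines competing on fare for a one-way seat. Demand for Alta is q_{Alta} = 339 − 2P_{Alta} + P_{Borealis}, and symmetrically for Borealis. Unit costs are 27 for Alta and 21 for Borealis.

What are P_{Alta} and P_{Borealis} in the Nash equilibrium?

Alta's profit: π = (P_{Alta} − 27)(339 − 2P_{Alta} + P_{Borealis}).
∂π/∂P_{Alta} = 393 − 4P_{Alta} + P_{Borealis} = 0 ⇒ P_{Alta} = 98.25 + 0.25P_{Borealis}.
Similarly P_{Borealis} = 95.25 + 0.25P_{Alta}.
Solving the two reaction functions simultaneously: (1 − (0.25)(0.25))P_{Alta} = 98.25 + 0.25·95.25, so 0.9375P_{Alta} = 122.0625 and P_{Alta} = 130.2.
Then P_{Borealis} = 95.25 + 0.25·130.2 = 127.8.

130.2, 127.8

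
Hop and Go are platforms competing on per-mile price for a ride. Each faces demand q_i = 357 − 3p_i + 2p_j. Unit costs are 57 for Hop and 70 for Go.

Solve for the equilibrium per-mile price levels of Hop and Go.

Hop's profit: π = (p_{Hop} − 57)(357 − 3p_{Hop} + 2p_{Go}).
∂π/∂p_{Hop} = 528 − 6p_{Hop} + 2p_{Go} = 0 ⇒ p_{Hop} = 88 + (1/3)p_{Go}.
Similarly p_{Go} = 94.5 + (1/3)p_{Hop}.
Substituting the second reaction function into the first: p_{Hop} = 88 + (1/3)(94.5 + (1/3)p_{Hop}), which gives (8/9)p_{Hop} = 119.5 ⇒ p_{Hop} = 134.4375.
Then p_{Go} = 94.5 + (1/3)·134.4375 = 139.3125.

134.4375, 139.3125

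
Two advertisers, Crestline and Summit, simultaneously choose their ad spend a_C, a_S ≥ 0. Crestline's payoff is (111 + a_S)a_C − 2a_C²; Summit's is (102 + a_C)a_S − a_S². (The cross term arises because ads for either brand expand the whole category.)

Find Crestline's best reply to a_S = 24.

33.75

Expanding Crestline's payoff: 111a_C + a_Sa_C − 2a_C².
∂π/∂a_C = 111 + a_S − 4a_C = 0, so a_C = 27.75 + 0.25a_S.
At a_S = 24: a_C = 27.75 + 0.25·24 = 33.75.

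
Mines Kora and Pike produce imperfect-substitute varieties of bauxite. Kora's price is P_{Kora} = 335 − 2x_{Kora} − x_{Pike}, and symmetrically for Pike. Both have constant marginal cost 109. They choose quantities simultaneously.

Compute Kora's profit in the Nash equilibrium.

Mine Kora's profit: π = x_{Kora}(335 − 2x_{Kora} − x_{Pike}) − 109x_{Kora}.
∂π/∂x_{Kora} = 226 − 4x_{Kora} − x_{Pike} = 0 ⇒ x_{Kora} = 56.5 − 0.25x_{Pike}.
The game is symmetric, so in equilibrium x_{Pike} = x_{Kora}: the reaction function gives 1.25x_{Kora} = 56.5, hence x_{Kora} = 45.2.
P_{Kora} = 335 − 2·45.2 − 45.2 = 199.4.
Profit = (199.4 − 109)·45.2 = 4086.08.

4086.08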